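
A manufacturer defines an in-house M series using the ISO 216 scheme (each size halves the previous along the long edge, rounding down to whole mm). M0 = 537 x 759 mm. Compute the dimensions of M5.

94 × 134 mm

M1: ⌊759/2⌋ × 537 = 379 × 537 mm
M2: ⌊537/2⌋ × 379 = 268 × 379 mm
M3: ⌊379/2⌋ × 268 = 189 × 268 mm
M4: ⌊268/2⌋ × 189 = 134 × 189 mm
M5: ⌊189/2⌋ × 134 = 94 × 134 mm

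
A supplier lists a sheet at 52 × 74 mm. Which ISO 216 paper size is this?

A8 (52 × 74 mm)

Aspect ratio 74/52 ≈ 1.423 — close to the ISO √2 ≈ 1.414.
In the A-series (A0 area = 1 m²): A8 = 52 × 74 mm.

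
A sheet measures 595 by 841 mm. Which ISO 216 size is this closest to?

Aspect ratio 841/595 ≈ 1.413 — close to the ISO √2 ≈ 1.414.
In the A-series (A0 area = 1 m²): A1 = 594 × 841 mm.
Off by 1 mm total — nearest standard size.

A1 (594 × 841 mm)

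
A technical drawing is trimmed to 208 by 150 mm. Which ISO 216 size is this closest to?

A5 (148 × 210 mm)

Aspect ratio 208/150 ≈ 1.387 (ISO target is √2 ≈ 1.414).
In the A-series (A0 area = 1 m²): A5 = 148 × 210 mm.
Off by 4 mm total — nearest standard size.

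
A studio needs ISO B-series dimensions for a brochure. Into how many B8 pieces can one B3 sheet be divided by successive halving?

Each ISO step halves the sheet: 1 × B3 → 2 × B4 → 4 × B5 → 8 × B6 → …
From B3 to B8 is 5 halving steps: 2^5 = 32.

32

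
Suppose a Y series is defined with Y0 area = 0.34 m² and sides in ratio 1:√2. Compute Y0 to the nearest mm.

Let the short side be w mm. Then w · w√2 = 0.34 m² = 340,000 mm².
w² = 340,000/√2, so w ≈ 490.3 mm; long side = w√2 ≈ 693.4 mm.

490 × 693 mm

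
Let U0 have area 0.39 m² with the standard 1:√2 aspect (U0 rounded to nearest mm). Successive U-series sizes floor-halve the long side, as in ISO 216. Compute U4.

131 × 185 mm

Let U0's short side be w mm. w · w√2 = 0.39 m² = 390,000 mm², so w ≈ 525.1 mm and w√2 ≈ 742.7 mm → U0 = 525 × 743 mm.
U1: ⌊743/2⌋ × 525 = 371 × 525 mm
U2: ⌊525/2⌋ × 371 = 262 × 371 mm
U3: ⌊371/2⌋ × 262 = 185 × 262 mm
U4: ⌊262/2⌋ × 185 = 131 × 185 mm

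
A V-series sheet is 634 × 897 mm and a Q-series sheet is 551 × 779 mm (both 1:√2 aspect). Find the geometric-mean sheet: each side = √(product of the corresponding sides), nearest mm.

Short side: √(634 · 551) = √349334 ≈ 591.0 → 591 mm
Long side: √(897 · 779) = √698763 ≈ 835.9 → 836 mm

591 × 836 mm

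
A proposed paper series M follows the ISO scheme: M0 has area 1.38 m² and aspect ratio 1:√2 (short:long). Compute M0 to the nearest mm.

Let the short side be w mm. Then w · w√2 = 1.38 m² = 1,380,000 mm².
w² = 1,380,000/√2, so w ≈ 987.8 mm; long side = w√2 ≈ 1397.0 mm.

988 × 1397 mm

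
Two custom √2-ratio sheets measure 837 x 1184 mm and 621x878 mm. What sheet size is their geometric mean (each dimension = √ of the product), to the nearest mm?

721 × 1020 mm

Short side: √(837 · 621) = √519777 ≈ 721.0 → 721 mm
Long side: √(1184 · 878) = √1039552 ≈ 1019.6 → 1020 mm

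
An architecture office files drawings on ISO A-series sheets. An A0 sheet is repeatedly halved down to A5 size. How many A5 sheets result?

32

A0 = 841 × 1189 mm; A5 = 148 × 210 mm.
Each halving step doubles the count; 5 steps from A0 to A5.
2^5 = 32.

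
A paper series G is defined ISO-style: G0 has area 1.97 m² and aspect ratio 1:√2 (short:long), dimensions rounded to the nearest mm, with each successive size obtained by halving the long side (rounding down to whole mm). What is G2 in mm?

Let G0's short side be w mm. w · w√2 = 1.97 m² = 1,970,000 mm², so w ≈ 1180.3 mm and w√2 ≈ 1669.1 mm → G0 = 1180 × 1669 mm.
G1: ⌊1669/2⌋ × 1180 = 834 × 1180 mm
G2: ⌊1180/2⌋ × 834 = 590 × 834 mm

590 × 834 mm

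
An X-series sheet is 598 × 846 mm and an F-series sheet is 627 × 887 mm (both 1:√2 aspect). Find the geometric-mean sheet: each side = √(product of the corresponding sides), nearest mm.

Short side: √(598 · 627) = √374946 ≈ 612.3 → 612 mm
Long side: √(846 · 887) = √750402 ≈ 866.3 → 866 mm

612 × 866 mm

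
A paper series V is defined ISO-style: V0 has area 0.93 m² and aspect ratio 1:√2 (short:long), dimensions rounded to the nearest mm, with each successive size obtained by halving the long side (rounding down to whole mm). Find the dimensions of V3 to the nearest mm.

Let V0's short side be w mm. w · w√2 = 0.93 m² = 930,000 mm², so w ≈ 810.9 mm and w√2 ≈ 1146.8 mm → V0 = 811 × 1147 mm.
V1: ⌊1147/2⌋ × 811 = 573 × 811 mm
V2: ⌊811/2⌋ × 573 = 405 × 573 mm
V3: ⌊573/2⌋ × 405 = 286 × 405 mm

286 × 405 mm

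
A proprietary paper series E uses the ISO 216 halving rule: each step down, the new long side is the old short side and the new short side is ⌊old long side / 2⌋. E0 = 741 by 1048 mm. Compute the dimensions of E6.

92 × 131 mm

E1 = 524 × 741 mm (from E0 by 1 halving).
E2: ⌊741/2⌋ × 524 = 370 × 524 mm
E3: ⌊524/2⌋ × 370 = 262 × 370 mm
E4: ⌊370/2⌋ × 262 = 185 × 262 mm
E5: ⌊262/2⌋ × 185 = 131 × 185 mm
E6: ⌊185/2⌋ × 131 = 92 × 131 mm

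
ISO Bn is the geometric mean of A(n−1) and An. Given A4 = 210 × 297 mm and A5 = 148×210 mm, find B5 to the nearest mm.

176 × 250 mm

Short side: √(210 · 148) = √31080 ≈ 176.3 → 176 mm
Long side: √(297 · 210) = √62370 ≈ 249.7 → 250 mm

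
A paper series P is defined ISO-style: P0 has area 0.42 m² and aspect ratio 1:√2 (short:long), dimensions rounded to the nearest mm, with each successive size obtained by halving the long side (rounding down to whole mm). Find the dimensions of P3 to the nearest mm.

Let P0's short side be w mm. w · w√2 = 0.42 m² = 420,000 mm², so w ≈ 545.0 mm and w√2 ≈ 770.7 mm → P0 = 545 × 771 mm.
P1: ⌊771/2⌋ × 545 = 385 × 545 mm
P2: ⌊545/2⌋ × 385 = 272 × 385 mm
P3: ⌊385/2⌋ × 272 = 192 × 272 mm

192 × 272 mm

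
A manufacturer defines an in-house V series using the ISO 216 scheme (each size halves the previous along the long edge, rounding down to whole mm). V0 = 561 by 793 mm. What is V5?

V1: ⌊793/2⌋ × 561 = 396 × 561 mm
V2: ⌊561/2⌋ × 396 = 280 × 396 mm
V3: ⌊396/2⌋ × 280 = 198 × 280 mm
V4: ⌊280/2⌋ × 198 = 140 × 198 mm
V5: ⌊198/2⌋ × 140 = 99 × 140 mm

99 × 140 mm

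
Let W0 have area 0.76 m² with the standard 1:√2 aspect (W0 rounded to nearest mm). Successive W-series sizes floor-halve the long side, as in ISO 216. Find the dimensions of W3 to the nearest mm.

259 × 366 mm

Let W0's short side be w mm. w · w√2 = 0.76 m² = 760,000 mm², so w ≈ 733.1 mm and w√2 ≈ 1036.7 mm → W0 = 733 × 1037 mm.
W1: ⌊1037/2⌋ × 733 = 518 × 733 mm
W2: ⌊733/2⌋ × 518 = 366 × 518 mm
W3: ⌊518/2⌋ × 366 = 259 × 366 mm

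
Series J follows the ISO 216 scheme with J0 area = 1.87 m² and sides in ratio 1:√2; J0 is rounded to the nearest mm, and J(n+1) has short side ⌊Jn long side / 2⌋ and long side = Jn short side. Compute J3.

406 × 575 mm

Let J0's short side be w mm. w · w√2 = 1.87 m² = 1,870,000 mm², so w ≈ 1149.9 mm and w√2 ≈ 1626.2 mm → J0 = 1150 × 1626 mm.
J1: ⌊1626/2⌋ × 1150 = 813 × 1150 mm
J2: ⌊1150/2⌋ × 813 = 575 × 813 mm
J3: ⌊813/2⌋ × 575 = 406 × 575 mm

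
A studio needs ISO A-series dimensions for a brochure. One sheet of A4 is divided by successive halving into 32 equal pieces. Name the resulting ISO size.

32 = 2^5, so 5 halving steps.
A4 → A5 → … → A9 after 5 steps.

A9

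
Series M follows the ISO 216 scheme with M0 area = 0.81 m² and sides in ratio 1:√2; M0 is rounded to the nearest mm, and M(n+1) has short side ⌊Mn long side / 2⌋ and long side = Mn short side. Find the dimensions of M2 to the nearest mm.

Let M0's short side be w mm. w · w√2 = 0.81 m² = 810,000 mm², so w ≈ 756.8 mm and w√2 ≈ 1070.3 mm → M0 = 757 × 1070 mm.
M1: ⌊1070/2⌋ × 757 = 535 × 757 mm
M2: ⌊757/2⌋ × 535 = 378 × 535 mm

378 × 535 mm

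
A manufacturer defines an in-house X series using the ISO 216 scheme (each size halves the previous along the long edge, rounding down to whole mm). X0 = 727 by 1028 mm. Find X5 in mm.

X1: ⌊1028/2⌋ × 727 = 514 × 727 mm
X2: ⌊727/2⌋ × 514 = 363 × 514 mm
X3: ⌊514/2⌋ × 363 = 257 × 363 mm
X4: ⌊363/2⌋ × 257 = 181 × 257 mm
X5: ⌊257/2⌋ × 181 = 128 × 181 mm

128 × 181 mm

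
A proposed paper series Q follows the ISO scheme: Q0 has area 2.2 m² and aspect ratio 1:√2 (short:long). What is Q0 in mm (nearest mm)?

Let the short side be w mm. Then w · w√2 = 2.2 m² = 2,200,000 mm².
w² = 2,200,000/√2, so w ≈ 1247.3 mm; long side = w√2 ≈ 1763.9 mm.

1247 × 1764 mm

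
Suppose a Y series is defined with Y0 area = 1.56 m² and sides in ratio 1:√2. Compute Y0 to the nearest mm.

Let the short side be w mm. Then w · w√2 = 1.56 m² = 1,560,000 mm².
w² = 1,560,000/√2, so w ≈ 1050.3 mm; long side = w√2 ≈ 1485.3 mm.

1050 × 1485 mm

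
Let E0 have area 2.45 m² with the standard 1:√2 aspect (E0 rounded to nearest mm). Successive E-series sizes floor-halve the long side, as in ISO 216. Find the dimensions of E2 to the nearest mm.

658 × 930 mm

Let E0's short side be w mm. w · w√2 = 2.45 m² = 2,450,000 mm², so w ≈ 1316.2 mm and w√2 ≈ 1861.4 mm → E0 = 1316 × 1861 mm.
E1: ⌊1861/2⌋ × 1316 = 930 × 1316 mm
E2: ⌊1316/2⌋ × 930 = 658 × 930 mm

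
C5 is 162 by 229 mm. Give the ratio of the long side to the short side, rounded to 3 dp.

229 / 162 = 1.414
Matches √2 ≈ 1.414 — the ISO 216 defining ratio.

1.414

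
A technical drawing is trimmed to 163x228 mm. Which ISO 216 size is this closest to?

Aspect ratio 228/163 ≈ 1.399 (ISO target is √2 ≈ 1.414).
In the C-series (envelope sizes, between A and B): C5 = 162 × 229 mm.
Off by 2 mm total — nearest standard size.

C5 (162 × 229 mm)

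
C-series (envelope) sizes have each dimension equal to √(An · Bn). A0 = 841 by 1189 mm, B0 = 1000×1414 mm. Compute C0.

917 × 1297 mm

Short side: √(841 · 1000) = √841000 ≈ 917.1 → 917 mm
Long side: √(1189 · 1414) = √1681246 ≈ 1296.6 → 1297 mm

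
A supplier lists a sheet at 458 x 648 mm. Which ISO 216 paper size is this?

C2 (458 × 648 mm)

Aspect ratio 648/458 ≈ 1.415 — close to the ISO √2 ≈ 1.414.
In the C-series (envelope sizes, between A and B): C2 = 458 × 648 mm.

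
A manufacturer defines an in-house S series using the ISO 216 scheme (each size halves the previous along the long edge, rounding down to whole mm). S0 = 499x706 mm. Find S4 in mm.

124 × 176 mm

S1: ⌊706/2⌋ × 499 = 353 × 499 mm
S2: ⌊499/2⌋ × 353 = 249 × 353 mm
S3: ⌊353/2⌋ × 249 = 176 × 249 mm
S4: ⌊249/2⌋ × 176 = 124 × 176 mm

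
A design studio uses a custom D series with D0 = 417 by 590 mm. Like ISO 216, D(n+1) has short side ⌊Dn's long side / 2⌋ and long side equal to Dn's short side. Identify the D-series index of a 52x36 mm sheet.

D7

D0: 417 × 590 mm
D1: 295 × 417 mm
D2: 208 × 295 mm
D3: 147 × 208 mm
D4: 104 × 147 mm
D5: 73 × 104 mm
D6: 52 × 73 mm
D7: 36 × 52 mm
D8: 26 × 36 mm
→ matches D7.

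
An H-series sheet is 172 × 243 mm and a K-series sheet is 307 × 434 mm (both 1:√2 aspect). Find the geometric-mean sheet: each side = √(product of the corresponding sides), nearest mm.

230 × 325 mm

Short side: √(172 · 307) = √52804 ≈ 229.8 → 230 mm
Long side: √(243 · 434) = √105462 ≈ 324.7 → 325 mm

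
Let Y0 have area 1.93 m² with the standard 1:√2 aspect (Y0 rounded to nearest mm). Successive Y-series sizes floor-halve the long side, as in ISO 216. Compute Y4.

292 × 413 mm

Let Y0's short side be w mm. w · w√2 = 1.93 m² = 1,930,000 mm², so w ≈ 1168.2 mm and w√2 ≈ 1652.1 mm → Y0 = 1168 × 1652 mm.
Y1: ⌊1652/2⌋ × 1168 = 826 × 1168 mm
Y2: ⌊1168/2⌋ × 826 = 584 × 826 mm
Y3: ⌊826/2⌋ × 584 = 413 × 584 mm
Y4: ⌊584/2⌋ × 413 = 292 × 413 mm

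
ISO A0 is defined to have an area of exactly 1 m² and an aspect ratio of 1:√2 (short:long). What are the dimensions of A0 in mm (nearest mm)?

841 × 1189 mm

Let the short side be w mm. Then the long side is w√2 and w · w√2 = 10⁶ mm².
w² = 10⁶/√2, so w = 1000 / 2^(1/4) ≈ 840.9 mm; long side = 1000 · 2^(1/4) ≈ 1189.2 mm.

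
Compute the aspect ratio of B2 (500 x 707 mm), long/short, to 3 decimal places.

1.414

707 / 500 = 1.414
Matches √2 ≈ 1.414 — the ISO 216 defining ratio.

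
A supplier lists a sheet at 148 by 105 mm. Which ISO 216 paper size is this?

A6 (105 × 148 mm)

Aspect ratio 148/105 ≈ 1.410 — close to the ISO √2 ≈ 1.414.
In the A-series (A0 area = 1 m²): A6 = 105 × 148 mm.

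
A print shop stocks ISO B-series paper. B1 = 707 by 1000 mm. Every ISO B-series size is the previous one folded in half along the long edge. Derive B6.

B2: ⌊1000/2⌋ × 707 = 500 × 707 mm
B3: ⌊707/2⌋ × 500 = 353 × 500 mm
B4: ⌊500/2⌋ × 353 = 250 × 353 mm
B5: ⌊353/2⌋ × 250 = 176 × 250 mm
B6: ⌊250/2⌋ × 176 = 125 × 176 mm

125 × 176 mm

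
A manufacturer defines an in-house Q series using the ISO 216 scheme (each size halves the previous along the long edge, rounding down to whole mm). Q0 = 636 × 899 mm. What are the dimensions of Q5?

112 × 159 mm

Q1 = 449 × 636 mm (from Q0 by 1 halving).
Q2: ⌊636/2⌋ × 449 = 318 × 449 mm
Q3: ⌊449/2⌋ × 318 = 224 × 318 mm
Q4: ⌊318/2⌋ × 224 = 159 × 224 mm
Q5: ⌊224/2⌋ × 159 = 112 × 159 mm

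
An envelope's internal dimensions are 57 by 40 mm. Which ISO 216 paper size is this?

Aspect ratio 57/40 ≈ 1.425 — close to the ISO √2 ≈ 1.414.
In the C-series (envelope sizes, between A and B): C9 = 40 × 57 mm.

C9 (40 × 57 mm)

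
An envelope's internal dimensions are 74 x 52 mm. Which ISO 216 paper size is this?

A8 (52 × 74 mm)

Aspect ratio 74/52 ≈ 1.423 — close to the ISO √2 ≈ 1.414.
In the A-series (A0 area = 1 m²): A8 = 52 × 74 mm.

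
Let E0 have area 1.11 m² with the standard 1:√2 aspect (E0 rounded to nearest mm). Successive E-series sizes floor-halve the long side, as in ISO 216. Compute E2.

Let E0's short side be w mm. w · w√2 = 1.11 m² = 1,110,000 mm², so w ≈ 885.9 mm and w√2 ≈ 1252.9 mm → E0 = 886 × 1253 mm.
E1: ⌊1253/2⌋ × 886 = 626 × 886 mm
E2: ⌊886/2⌋ × 626 = 443 × 626 mm

443 × 626 mm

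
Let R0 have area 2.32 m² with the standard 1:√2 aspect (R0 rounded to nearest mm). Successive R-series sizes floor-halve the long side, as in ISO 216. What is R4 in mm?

Let R0's short side be w mm. w · w√2 = 2.32 m² = 2,320,000 mm², so w ≈ 1280.8 mm and w√2 ≈ 1811.3 mm → R0 = 1281 × 1811 mm.
R1: ⌊1811/2⌋ × 1281 = 905 × 1281 mm
R2: ⌊1281/2⌋ × 905 = 640 × 905 mm
R3: ⌊905/2⌋ × 640 = 452 × 640 mm
R4: ⌊640/2⌋ × 452 = 320 × 452 mm

320 × 452 mm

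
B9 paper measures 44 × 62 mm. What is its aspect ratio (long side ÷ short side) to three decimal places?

1.409

62 / 44 = 1.409
ISO 216 targets √2 ≈ 1.414; the -0.005 deviation is from mm rounding.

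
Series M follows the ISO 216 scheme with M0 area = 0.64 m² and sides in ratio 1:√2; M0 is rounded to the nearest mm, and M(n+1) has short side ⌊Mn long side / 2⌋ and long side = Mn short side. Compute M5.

Let M0's short side be w mm. w · w√2 = 0.64 m² = 640,000 mm², so w ≈ 672.7 mm and w√2 ≈ 951.4 mm → M0 = 673 × 951 mm.
M1: ⌊951/2⌋ × 673 = 475 × 673 mm
M2: ⌊673/2⌋ × 475 = 336 × 475 mm
M3: ⌊475/2⌋ × 336 = 237 × 336 mm
M4: ⌊336/2⌋ × 237 = 168 × 237 mm
M5: ⌊237/2⌋ × 168 = 118 × 168 mm

118 × 168 mm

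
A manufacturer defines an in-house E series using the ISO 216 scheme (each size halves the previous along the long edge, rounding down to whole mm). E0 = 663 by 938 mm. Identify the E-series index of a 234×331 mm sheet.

E0: 663 × 938 mm
E1: 469 × 663 mm
E2: 331 × 469 mm
E3: 234 × 331 mm
E4: 165 × 234 mm
→ matches E3.

E3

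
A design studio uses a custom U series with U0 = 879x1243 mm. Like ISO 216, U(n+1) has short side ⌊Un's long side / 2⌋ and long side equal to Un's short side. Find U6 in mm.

U1 = 621 × 879 mm (from U0 by 1 halving).
U2: ⌊879/2⌋ × 621 = 439 × 621 mm
U3: ⌊621/2⌋ × 439 = 310 × 439 mm
U4: ⌊439/2⌋ × 310 = 219 × 310 mm
U5: ⌊310/2⌋ × 219 = 155 × 219 mm
U6: ⌊219/2⌋ × 155 = 109 × 155 mm

109 × 155 mm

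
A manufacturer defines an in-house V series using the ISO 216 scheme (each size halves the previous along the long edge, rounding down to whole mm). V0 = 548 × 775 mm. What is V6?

V1: ⌊775/2⌋ × 548 = 387 × 548 mm
V2: ⌊548/2⌋ × 387 = 274 × 387 mm
V3: ⌊387/2⌋ × 274 = 193 × 274 mm
V4: ⌊274/2⌋ × 193 = 137 × 193 mm
V5: ⌊193/2⌋ × 137 = 96 × 137 mm
V6: ⌊137/2⌋ × 96 = 68 × 96 mm

68 × 96 mm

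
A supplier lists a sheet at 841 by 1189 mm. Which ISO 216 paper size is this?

A0 (841 × 1189 mm)

Aspect ratio 1189/841 ≈ 1.414 — close to the ISO √2 ≈ 1.414.
In the A-series (A0 area = 1 m²): A0 = 841 × 1189 mm.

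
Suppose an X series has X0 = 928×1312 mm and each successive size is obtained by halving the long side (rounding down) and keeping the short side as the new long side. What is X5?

164 × 232 mm

X1: ⌊1312/2⌋ × 928 = 656 × 928 mm
X2: ⌊928/2⌋ × 656 = 464 × 656 mm
X3: ⌊656/2⌋ × 464 = 328 × 464 mm
X4: ⌊464/2⌋ × 328 = 232 × 328 mm
X5: ⌊328/2⌋ × 232 = 164 × 232 mm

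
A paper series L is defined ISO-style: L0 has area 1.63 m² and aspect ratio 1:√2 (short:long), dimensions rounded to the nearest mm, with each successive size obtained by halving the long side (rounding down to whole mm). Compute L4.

268 × 379 mm

Let L0's short side be w mm. w · w√2 = 1.63 m² = 1,630,000 mm², so w ≈ 1073.6 mm and w√2 ≈ 1518.3 mm → L0 = 1074 × 1518 mm.
L1: ⌊1518/2⌋ × 1074 = 759 × 1074 mm
L2: ⌊1074/2⌋ × 759 = 537 × 759 mm
L3: ⌊759/2⌋ × 537 = 379 × 537 mm
L4: ⌊537/2⌋ × 379 = 268 × 379 mm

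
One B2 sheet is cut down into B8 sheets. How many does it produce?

Each ISO step halves the sheet: 1 × B2 → 2 × B3 → 4 × B4 → 8 × B5 → …
From B2 to B8 is 6 halving steps: 2^6 = 64.

64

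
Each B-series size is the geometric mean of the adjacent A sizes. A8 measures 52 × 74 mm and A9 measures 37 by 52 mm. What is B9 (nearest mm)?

44 × 62 mm

Short side: √(52 · 37) = √1924 ≈ 43.9 → 44 mm
Long side: √(74 · 52) = √3848 ≈ 62.0 → 62 mm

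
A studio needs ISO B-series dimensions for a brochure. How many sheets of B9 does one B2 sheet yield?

Each ISO step halves the sheet: 1 × B2 → 2 × B3 → 4 × B4 → 8 × B5 → …
From B2 to B9 is 7 halving steps: 2^7 = 128.

128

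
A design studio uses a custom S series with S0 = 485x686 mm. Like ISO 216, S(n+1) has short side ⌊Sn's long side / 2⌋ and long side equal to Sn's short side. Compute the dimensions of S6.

S1: ⌊686/2⌋ × 485 = 343 × 485 mm
S2: ⌊485/2⌋ × 343 = 242 × 343 mm
S3: ⌊343/2⌋ × 242 = 171 × 242 mm
S4: ⌊242/2⌋ × 171 = 121 × 171 mm
S5: ⌊171/2⌋ × 121 = 85 × 121 mm
S6: ⌊121/2⌋ × 85 = 60 × 85 mm

60 × 85 mm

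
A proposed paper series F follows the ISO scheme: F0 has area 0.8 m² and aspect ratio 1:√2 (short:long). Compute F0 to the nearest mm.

Let the short side be w mm. Then w · w√2 = 0.8 m² = 800,000 mm².
w² = 800,000/√2, so w ≈ 752.1 mm; long side = w√2 ≈ 1063.7 mm.

752 × 1064 mm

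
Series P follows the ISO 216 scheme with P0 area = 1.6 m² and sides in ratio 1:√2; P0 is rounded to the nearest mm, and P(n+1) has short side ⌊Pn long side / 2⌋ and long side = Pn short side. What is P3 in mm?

376 × 532 mm

Let P0's short side be w mm. w · w√2 = 1.6 m² = 1,600,000 mm², so w ≈ 1063.7 mm and w√2 ≈ 1504.2 mm → P0 = 1064 × 1504 mm.
P1: ⌊1504/2⌋ × 1064 = 752 × 1064 mm
P2: ⌊1064/2⌋ × 752 = 532 × 752 mm
P3: ⌊752/2⌋ × 532 = 376 × 532 mm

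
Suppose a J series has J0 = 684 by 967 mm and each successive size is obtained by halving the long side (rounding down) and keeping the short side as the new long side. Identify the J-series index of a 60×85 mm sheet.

J0: 684 × 967 mm
J1: 483 × 684 mm
J2: 342 × 483 mm
J3: 241 × 342 mm
J4: 171 × 241 mm
J5: 120 × 171 mm
J6: 85 × 120 mm
J7: 60 × 85 mm
J8: 42 × 60 mm
→ matches J7.

J7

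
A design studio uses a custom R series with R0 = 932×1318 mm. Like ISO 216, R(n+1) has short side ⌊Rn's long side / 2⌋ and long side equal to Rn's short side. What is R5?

R1 = 659 × 932 mm (from R0 by 1 halving).
R2: ⌊932/2⌋ × 659 = 466 × 659 mm
R3: ⌊659/2⌋ × 466 = 329 × 466 mm
R4: ⌊466/2⌋ × 329 = 233 × 329 mm
R5: ⌊329/2⌋ × 233 = 164 × 233 mm

164 × 233 mm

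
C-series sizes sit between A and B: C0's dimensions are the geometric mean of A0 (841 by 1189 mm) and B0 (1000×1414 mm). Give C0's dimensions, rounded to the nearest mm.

Short: √(841 · 1000) = √841000 ≈ 917.1 mm.
Long: √(1189 · 1414) = √1681246 ≈ 1296.6 mm.

917 × 1297 mm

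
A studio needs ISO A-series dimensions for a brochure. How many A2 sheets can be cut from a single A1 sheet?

2

Each ISO step halves the sheet: 1 × A1 → 2 × A2
From A1 to A2 is 1 halving step: 2^1 = 2.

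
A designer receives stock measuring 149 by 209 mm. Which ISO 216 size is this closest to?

A5 (148 × 210 mm)

Aspect ratio 209/149 ≈ 1.403 — close to the ISO √2 ≈ 1.414.
In the A-series (A0 area = 1 m²): A5 = 148 × 210 mm.
Off by 2 mm total — nearest standard size.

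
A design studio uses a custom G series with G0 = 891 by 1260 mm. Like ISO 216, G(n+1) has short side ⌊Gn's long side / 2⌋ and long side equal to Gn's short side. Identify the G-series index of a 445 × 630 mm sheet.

G2

G0: 891 × 1260 mm
G1: 630 × 891 mm
G2: 445 × 630 mm
G3: 315 × 445 mm
→ matches G2.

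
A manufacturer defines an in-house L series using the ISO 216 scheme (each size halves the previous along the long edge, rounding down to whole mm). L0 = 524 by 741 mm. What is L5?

L1 = 370 × 524 mm (from L0 by 1 halving).
L2: ⌊524/2⌋ × 370 = 262 × 370 mm
L3: ⌊370/2⌋ × 262 = 185 × 262 mm
L4: ⌊262/2⌋ × 185 = 131 × 185 mm
L5: ⌊185/2⌋ × 131 = 92 × 131 mm

92 × 131 mm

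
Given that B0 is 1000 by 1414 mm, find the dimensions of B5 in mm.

B1: ⌊1414/2⌋ × 1000 = 707 × 1000 mm
B2: ⌊1000/2⌋ × 707 = 500 × 707 mm
B3: ⌊707/2⌋ × 500 = 353 × 500 mm
B4: ⌊500/2⌋ × 353 = 250 × 353 mm
B5: ⌊353/2⌋ × 250 = 176 × 250 mm

176 × 250 mm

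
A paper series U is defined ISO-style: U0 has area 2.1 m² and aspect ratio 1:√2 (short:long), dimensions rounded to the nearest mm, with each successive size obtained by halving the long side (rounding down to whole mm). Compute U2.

Let U0's short side be w mm. w · w√2 = 2.1 m² = 2,100,000 mm², so w ≈ 1218.6 mm and w√2 ≈ 1723.3 mm → U0 = 1219 × 1723 mm.
U1: ⌊1723/2⌋ × 1219 = 861 × 1219 mm
U2: ⌊1219/2⌋ × 861 = 609 × 861 mm

609 × 861 mm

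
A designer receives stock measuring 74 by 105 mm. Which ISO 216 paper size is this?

Aspect ratio 105/74 ≈ 1.419 — close to the ISO √2 ≈ 1.414.
In the A-series (A0 area = 1 m²): A7 = 74 × 105 mm.

A7 (74 × 105 mm)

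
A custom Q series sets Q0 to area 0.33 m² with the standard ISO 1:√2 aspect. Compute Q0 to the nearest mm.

Let the short side be w mm. Then w · w√2 = 0.33 m² = 330,000 mm².
w² = 330,000/√2, so w ≈ 483.1 mm; long side = w√2 ≈ 683.1 mm.

483 × 683 mm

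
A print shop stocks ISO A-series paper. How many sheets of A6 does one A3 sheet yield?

A3 = 297 × 420 mm; A6 = 105 × 148 mm.
Each halving step doubles the count; 3 steps from A3 to A6.
2^3 = 8.

8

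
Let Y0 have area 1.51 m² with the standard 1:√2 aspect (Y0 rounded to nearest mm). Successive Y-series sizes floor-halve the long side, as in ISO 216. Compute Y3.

365 × 516 mm

Let Y0's short side be w mm. w · w√2 = 1.51 m² = 1,510,000 mm², so w ≈ 1033.3 mm and w√2 ≈ 1461.3 mm → Y0 = 1033 × 1461 mm.
Y1: ⌊1461/2⌋ × 1033 = 730 × 1033 mm
Y2: ⌊1033/2⌋ × 730 = 516 × 730 mm
Y3: ⌊730/2⌋ × 516 = 365 × 516 mm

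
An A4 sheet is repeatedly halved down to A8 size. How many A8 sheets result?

16

A4 = 210 × 297 mm; A8 = 52 × 74 mm.
Each halving step doubles the count; 4 steps from A4 to A8.
2^4 = 16.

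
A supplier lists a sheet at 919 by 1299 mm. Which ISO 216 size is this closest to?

Aspect ratio 1299/919 ≈ 1.413 — close to the ISO √2 ≈ 1.414.
In the C-series (envelope sizes, between A and B): C0 = 917 × 1297 mm.
Off by 4 mm total — nearest standard size.

C0 (917 × 1297 mm)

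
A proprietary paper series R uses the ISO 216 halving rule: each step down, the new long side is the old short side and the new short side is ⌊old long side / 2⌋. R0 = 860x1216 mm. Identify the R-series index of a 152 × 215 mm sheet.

R0: 860 × 1216 mm
R1: 608 × 860 mm
R2: 430 × 608 mm
R3: 304 × 430 mm
R4: 215 × 304 mm
R5: 152 × 215 mm
R6: 107 × 152 mm
→ matches R5.

R5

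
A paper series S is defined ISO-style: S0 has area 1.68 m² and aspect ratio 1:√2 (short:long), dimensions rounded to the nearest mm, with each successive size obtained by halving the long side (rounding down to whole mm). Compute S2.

Let S0's short side be w mm. w · w√2 = 1.68 m² = 1,680,000 mm², so w ≈ 1089.9 mm and w√2 ≈ 1541.4 mm → S0 = 1090 × 1541 mm.
S1: ⌊1541/2⌋ × 1090 = 770 × 1090 mm
S2: ⌊1090/2⌋ × 770 = 545 × 770 mm

545 × 770 mm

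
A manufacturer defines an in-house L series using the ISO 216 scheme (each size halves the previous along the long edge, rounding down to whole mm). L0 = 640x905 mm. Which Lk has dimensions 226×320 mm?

L3

L0: 640 × 905 mm
L1: 452 × 640 mm
L2: 320 × 452 mm
L3: 226 × 320 mm
L4: 160 × 226 mm
→ matches L3.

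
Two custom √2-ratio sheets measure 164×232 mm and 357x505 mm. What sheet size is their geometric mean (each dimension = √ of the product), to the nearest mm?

242 × 342 mm

Short side: √(164 · 357) = √58548 ≈ 242.0 → 242 mm
Long side: √(232 · 505) = √117160 ≈ 342.3 → 342 mm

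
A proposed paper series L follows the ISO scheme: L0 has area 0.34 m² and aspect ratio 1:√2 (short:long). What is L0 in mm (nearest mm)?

490 × 693 mm

Let the short side be w mm. Then w · w√2 = 0.34 m² = 340,000 mm².
w² = 340,000/√2, so w ≈ 490.3 mm; long side = w√2 ≈ 693.4 mm.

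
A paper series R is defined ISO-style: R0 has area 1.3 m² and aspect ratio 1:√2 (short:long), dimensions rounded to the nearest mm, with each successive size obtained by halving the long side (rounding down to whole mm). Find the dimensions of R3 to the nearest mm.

339 × 479 mm

Let R0's short side be w mm. w · w√2 = 1.3 m² = 1,300,000 mm², so w ≈ 958.8 mm and w√2 ≈ 1355.9 mm → R0 = 959 × 1356 mm.
R1: ⌊1356/2⌋ × 959 = 678 × 959 mm
R2: ⌊959/2⌋ × 678 = 479 × 678 mm
R3: ⌊678/2⌋ × 479 = 339 × 479 mm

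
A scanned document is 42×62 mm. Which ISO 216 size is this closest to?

Aspect ratio 62/42 ≈ 1.476 (ISO target is √2 ≈ 1.414).
In the B-series (B0 = 1000 × 1414 mm): B9 = 44 × 62 mm.
Off by 2 mm total — nearest standard size.

B9 (44 × 62 mm)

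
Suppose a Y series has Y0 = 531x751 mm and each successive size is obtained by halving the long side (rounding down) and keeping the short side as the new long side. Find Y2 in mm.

Y1: ⌊751/2⌋ × 531 = 375 × 531 mm
Y2: ⌊531/2⌋ × 375 = 265 × 375 mm

265 × 375 mm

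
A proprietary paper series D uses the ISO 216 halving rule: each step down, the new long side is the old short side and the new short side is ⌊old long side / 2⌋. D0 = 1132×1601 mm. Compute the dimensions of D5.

200 × 283 mm

D1: ⌊1601/2⌋ × 1132 = 800 × 1132 mm
D2: ⌊1132/2⌋ × 800 = 566 × 800 mm
D3: ⌊800/2⌋ × 566 = 400 × 566 mm
D4: ⌊566/2⌋ × 400 = 283 × 400 mm
D5: ⌊400/2⌋ × 283 = 200 × 283 mm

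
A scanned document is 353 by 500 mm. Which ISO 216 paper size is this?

Aspect ratio 500/353 ≈ 1.416 — close to the ISO √2 ≈ 1.414.
In the B-series (B0 = 1000 × 1414 mm): B3 = 353 × 500 mm.

B3 (353 × 500 mm)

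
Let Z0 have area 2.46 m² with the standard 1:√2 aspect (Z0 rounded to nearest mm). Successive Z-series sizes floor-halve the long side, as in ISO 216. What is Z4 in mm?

329 × 466 mm

Let Z0's short side be w mm. w · w√2 = 2.46 m² = 2,460,000 mm², so w ≈ 1318.9 mm and w√2 ≈ 1865.2 mm → Z0 = 1319 × 1865 mm.
Z1: ⌊1865/2⌋ × 1319 = 932 × 1319 mm
Z2: ⌊1319/2⌋ × 932 = 659 × 932 mm
Z3: ⌊932/2⌋ × 659 = 466 × 659 mm
Z4: ⌊659/2⌋ × 466 = 329 × 466 mm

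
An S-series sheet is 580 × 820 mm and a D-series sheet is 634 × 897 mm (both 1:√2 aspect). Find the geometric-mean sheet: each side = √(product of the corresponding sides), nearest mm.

606 × 858 mm

Short side: √(580 · 634) = √367720 ≈ 606.4 → 606 mm
Long side: √(820 · 897) = √735540 ≈ 857.6 → 858 mm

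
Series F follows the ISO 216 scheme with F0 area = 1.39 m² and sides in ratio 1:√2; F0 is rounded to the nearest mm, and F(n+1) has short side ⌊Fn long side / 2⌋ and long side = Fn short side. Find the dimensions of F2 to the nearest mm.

495 × 701 mm

Let F0's short side be w mm. w · w√2 = 1.39 m² = 1,390,000 mm², so w ≈ 991.4 mm and w√2 ≈ 1402.1 mm → F0 = 991 × 1402 mm.
F1: ⌊1402/2⌋ × 991 = 701 × 991 mm
F2: ⌊991/2⌋ × 701 = 495 × 701 mm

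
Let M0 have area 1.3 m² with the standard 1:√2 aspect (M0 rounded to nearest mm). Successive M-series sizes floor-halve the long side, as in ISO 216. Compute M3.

339 × 479 mm

Let M0's short side be w mm. w · w√2 = 1.3 m² = 1,300,000 mm², so w ≈ 958.8 mm and w√2 ≈ 1355.9 mm → M0 = 959 × 1356 mm.
M1: ⌊1356/2⌋ × 959 = 678 × 959 mm
M2: ⌊959/2⌋ × 678 = 479 × 678 mm
M3: ⌊678/2⌋ × 479 = 339 × 479 mm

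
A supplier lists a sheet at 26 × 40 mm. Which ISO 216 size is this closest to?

Aspect ratio 40/26 ≈ 1.538 (ISO target is √2 ≈ 1.414).
In the C-series (envelope sizes, between A and B): C10 = 28 × 40 mm.
Off by 2 mm total — nearest standard size.

C10 (28 × 40 mm)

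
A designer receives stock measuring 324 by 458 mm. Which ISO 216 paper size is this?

C3 (324 × 458 mm)

Aspect ratio 458/324 ≈ 1.414 — close to the ISO √2 ≈ 1.414.
In the C-series (envelope sizes, between A and B): C3 = 324 × 458 mm.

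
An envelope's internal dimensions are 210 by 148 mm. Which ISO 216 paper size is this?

Aspect ratio 210/148 ≈ 1.419 — close to the ISO √2 ≈ 1.414.
In the A-series (A0 area = 1 m²): A5 = 148 × 210 mm.

A5 (148 × 210 mm)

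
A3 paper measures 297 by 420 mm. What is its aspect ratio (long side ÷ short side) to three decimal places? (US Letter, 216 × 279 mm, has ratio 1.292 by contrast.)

420 / 297 = 1.414
Matches √2 ≈ 1.414 — the ISO 216 defining ratio.

1.414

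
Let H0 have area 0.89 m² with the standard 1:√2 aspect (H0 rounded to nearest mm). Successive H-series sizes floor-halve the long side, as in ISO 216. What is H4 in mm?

198 × 280 mm

Let H0's short side be w mm. w · w√2 = 0.89 m² = 890,000 mm², so w ≈ 793.3 mm and w√2 ≈ 1121.9 mm → H0 = 793 × 1122 mm.
H1: ⌊1122/2⌋ × 793 = 561 × 793 mm
H2: ⌊793/2⌋ × 561 = 396 × 561 mm
H3: ⌊561/2⌋ × 396 = 280 × 396 mm
H4: ⌊396/2⌋ × 280 = 198 × 280 mm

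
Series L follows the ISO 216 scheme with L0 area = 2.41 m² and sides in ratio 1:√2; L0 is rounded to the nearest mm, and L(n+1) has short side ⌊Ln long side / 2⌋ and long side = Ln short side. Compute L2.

652 × 923 mm

Let L0's short side be w mm. w · w√2 = 2.41 m² = 2,410,000 mm², so w ≈ 1305.4 mm and w√2 ≈ 1846.1 mm → L0 = 1305 × 1846 mm.
L1: ⌊1846/2⌋ × 1305 = 923 × 1305 mm
L2: ⌊1305/2⌋ × 923 = 652 × 923 mm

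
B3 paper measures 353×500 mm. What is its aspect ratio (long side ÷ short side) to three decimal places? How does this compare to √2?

500 / 353 = 1.416
ISO 216 targets √2 ≈ 1.414; the +0.002 deviation is from mm rounding.

1.416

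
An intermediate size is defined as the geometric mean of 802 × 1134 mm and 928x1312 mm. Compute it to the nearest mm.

863 × 1220 mm

Short side: √(802 · 928) = √744256 ≈ 862.7 → 863 mm
Long side: √(1134 · 1312) = √1487808 ≈ 1219.8 → 1220 mm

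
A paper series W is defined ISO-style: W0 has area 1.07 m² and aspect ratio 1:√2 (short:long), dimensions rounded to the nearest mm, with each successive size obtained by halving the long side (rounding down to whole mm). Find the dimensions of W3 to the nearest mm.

Let W0's short side be w mm. w · w√2 = 1.07 m² = 1,070,000 mm², so w ≈ 869.8 mm and w√2 ≈ 1230.1 mm → W0 = 870 × 1230 mm.
W1: ⌊1230/2⌋ × 870 = 615 × 870 mm
W2: ⌊870/2⌋ × 615 = 435 × 615 mm
W3: ⌊615/2⌋ × 435 = 307 × 435 mm

307 × 435 mm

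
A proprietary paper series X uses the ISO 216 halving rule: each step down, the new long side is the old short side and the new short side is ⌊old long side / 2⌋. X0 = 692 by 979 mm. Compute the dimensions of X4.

X1: ⌊979/2⌋ × 692 = 489 × 692 mm
X2: ⌊692/2⌋ × 489 = 346 × 489 mm
X3: ⌊489/2⌋ × 346 = 244 × 346 mm
X4: ⌊346/2⌋ × 244 = 173 × 244 mm

173 × 244 mm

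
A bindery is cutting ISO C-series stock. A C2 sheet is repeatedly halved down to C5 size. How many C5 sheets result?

Each ISO step halves the sheet: 1 × C2 → 2 × C3 → 4 × C4 → 8 × C5
From C2 to C5 is 3 halving steps: 2^3 = 8.

8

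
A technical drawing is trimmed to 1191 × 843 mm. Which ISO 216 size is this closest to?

Aspect ratio 1191/843 ≈ 1.413 — close to the ISO √2 ≈ 1.414.
In the A-series (A0 area = 1 m²): A0 = 841 × 1189 mm.
Off by 4 mm total — nearest standard size.

A0 (841 × 1189 mm)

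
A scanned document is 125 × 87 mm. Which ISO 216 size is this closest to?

Aspect ratio 125/87 ≈ 1.437 (ISO target is √2 ≈ 1.414).
In the B-series (B0 = 1000 × 1414 mm): B7 = 88 × 125 mm.
Off by 1 mm total — nearest standard size.

B7 (88 × 125 mm)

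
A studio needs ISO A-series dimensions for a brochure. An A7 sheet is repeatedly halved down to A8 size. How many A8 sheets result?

Each ISO step halves the sheet: 1 × A7 → 2 × A8
From A7 to A8 is 1 halving step: 2^1 = 2.

2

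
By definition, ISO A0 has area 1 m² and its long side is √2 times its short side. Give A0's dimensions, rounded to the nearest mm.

841 × 1189 mm

Let the short side be w mm. Then the long side is w√2 and w · w√2 = 10⁶ mm².
w² = 10⁶/√2, so w = 1000 / 2^(1/4) ≈ 840.9 mm; long side = 1000 · 2^(1/4) ≈ 1189.2 mm.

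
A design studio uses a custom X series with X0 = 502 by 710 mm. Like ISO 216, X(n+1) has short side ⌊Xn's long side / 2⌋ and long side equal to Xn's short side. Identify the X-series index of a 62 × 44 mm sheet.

X7

X0: 502 × 710 mm
X1: 355 × 502 mm
X2: 251 × 355 mm
X3: 177 × 251 mm
X4: 125 × 177 mm
X5: 88 × 125 mm
X6: 62 × 88 mm
X7: 44 × 62 mm
X8: 31 × 44 mm
→ matches X7.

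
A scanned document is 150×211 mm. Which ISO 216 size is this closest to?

A5 (148 × 210 mm)

Aspect ratio 211/150 ≈ 1.407 — close to the ISO √2 ≈ 1.414.
In the A-series (A0 area = 1 m²): A5 = 148 × 210 mm.
Off by 3 mm total — nearest standard size.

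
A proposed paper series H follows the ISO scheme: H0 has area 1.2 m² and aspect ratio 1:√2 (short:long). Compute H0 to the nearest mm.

Let the short side be w mm. Then w · w√2 = 1.2 m² = 1,200,000 mm².
w² = 1,200,000/√2, so w ≈ 921.2 mm; long side = w√2 ≈ 1302.7 mm.

921 × 1303 mm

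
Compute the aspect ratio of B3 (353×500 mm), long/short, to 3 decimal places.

1.416

500 / 353 = 1.416
ISO 216 targets √2 ≈ 1.414; the +0.002 deviation is from mm rounding.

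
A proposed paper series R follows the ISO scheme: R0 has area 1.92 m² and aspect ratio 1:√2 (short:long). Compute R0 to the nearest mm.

1165 × 1648 mm

Let the short side be w mm. Then w · w√2 = 1.92 m² = 1,920,000 mm².
w² = 1,920,000/√2, so w ≈ 1165.2 mm; long side = w√2 ≈ 1647.8 mm.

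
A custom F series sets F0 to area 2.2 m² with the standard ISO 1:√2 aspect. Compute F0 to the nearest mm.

1247 × 1764 mm

Let the short side be w mm. Then w · w√2 = 2.2 m² = 2,200,000 mm².
w² = 2,200,000/√2, so w ≈ 1247.3 mm; long side = w√2 ≈ 1763.9 mm.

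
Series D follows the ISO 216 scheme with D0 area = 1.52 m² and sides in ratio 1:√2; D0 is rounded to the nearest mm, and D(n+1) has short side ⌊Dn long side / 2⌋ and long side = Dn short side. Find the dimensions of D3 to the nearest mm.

Let D0's short side be w mm. w · w√2 = 1.52 m² = 1,520,000 mm², so w ≈ 1036.7 mm and w√2 ≈ 1466.2 mm → D0 = 1037 × 1466 mm.
D1: ⌊1466/2⌋ × 1037 = 733 × 1037 mm
D2: ⌊1037/2⌋ × 733 = 518 × 733 mm
D3: ⌊733/2⌋ × 518 = 366 × 518 mm

366 × 518 mm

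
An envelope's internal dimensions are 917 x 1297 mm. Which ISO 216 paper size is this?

Aspect ratio 1297/917 ≈ 1.414 — close to the ISO √2 ≈ 1.414.
In the C-series (envelope sizes, between A and B): C0 = 917 × 1297 mm.

C0 (917 × 1297 mm)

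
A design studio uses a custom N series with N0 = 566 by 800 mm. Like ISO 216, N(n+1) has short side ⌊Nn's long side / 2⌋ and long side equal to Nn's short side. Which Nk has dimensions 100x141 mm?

N5

N0: 566 × 800 mm
N1: 400 × 566 mm
N2: 283 × 400 mm
N3: 200 × 283 mm
N4: 141 × 200 mm
N5: 100 × 141 mm
N6: 70 × 100 mm
→ matches N5.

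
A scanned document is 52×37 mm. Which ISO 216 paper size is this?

A9 (37 × 52 mm)

Aspect ratio 52/37 ≈ 1.405 — close to the ISO √2 ≈ 1.414.
In the A-series (A0 area = 1 m²): A9 = 37 × 52 mm.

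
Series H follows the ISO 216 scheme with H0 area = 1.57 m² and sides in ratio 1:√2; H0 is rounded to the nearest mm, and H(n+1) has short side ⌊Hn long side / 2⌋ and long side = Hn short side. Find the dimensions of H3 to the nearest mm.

Let H0's short side be w mm. w · w√2 = 1.57 m² = 1,570,000 mm², so w ≈ 1053.6 mm and w√2 ≈ 1490.1 mm → H0 = 1054 × 1490 mm.
H1: ⌊1490/2⌋ × 1054 = 745 × 1054 mm
H2: ⌊1054/2⌋ × 745 = 527 × 745 mm
H3: ⌊745/2⌋ × 527 = 372 × 527 mm

372 × 527 mm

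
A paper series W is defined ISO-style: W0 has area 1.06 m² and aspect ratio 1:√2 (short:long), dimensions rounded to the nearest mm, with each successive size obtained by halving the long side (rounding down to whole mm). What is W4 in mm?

Let W0's short side be w mm. w · w√2 = 1.06 m² = 1,060,000 mm², so w ≈ 865.8 mm and w√2 ≈ 1224.4 mm → W0 = 866 × 1224 mm.
W1: ⌊1224/2⌋ × 866 = 612 × 866 mm
W2: ⌊866/2⌋ × 612 = 433 × 612 mm
W3: ⌊612/2⌋ × 433 = 306 × 433 mm
W4: ⌊433/2⌋ × 306 = 216 × 306 mm

216 × 306 mm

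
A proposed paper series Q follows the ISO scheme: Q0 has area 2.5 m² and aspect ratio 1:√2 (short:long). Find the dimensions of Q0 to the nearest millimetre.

Let the short side be w mm. Then w · w√2 = 2.5 m² = 2,500,000 mm².
w² = 2,500,000/√2, so w ≈ 1329.6 mm; long side = w√2 ≈ 1880.3 mm.

1330 × 1880 mm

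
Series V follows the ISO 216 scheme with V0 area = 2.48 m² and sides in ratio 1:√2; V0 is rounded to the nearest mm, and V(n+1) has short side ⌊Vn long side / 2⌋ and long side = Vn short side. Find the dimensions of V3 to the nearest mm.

Let V0's short side be w mm. w · w√2 = 2.48 m² = 2,480,000 mm², so w ≈ 1324.2 mm and w√2 ≈ 1872.8 mm → V0 = 1324 × 1873 mm.
V1: ⌊1873/2⌋ × 1324 = 936 × 1324 mm
V2: ⌊1324/2⌋ × 936 = 662 × 936 mm
V3: ⌊936/2⌋ × 662 = 468 × 662 mm

468 × 662 mm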